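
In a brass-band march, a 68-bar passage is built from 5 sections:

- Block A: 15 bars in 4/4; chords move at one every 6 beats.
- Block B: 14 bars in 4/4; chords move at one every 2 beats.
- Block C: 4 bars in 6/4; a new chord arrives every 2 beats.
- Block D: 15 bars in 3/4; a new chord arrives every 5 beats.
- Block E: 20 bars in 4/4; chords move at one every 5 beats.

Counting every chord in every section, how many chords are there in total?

75 chords

A has 60 beats and chords last 6 each, so 10 chords.
B has 56 beats and chords last 2 each, so 28 chords.
C has 24 beats and chords last 2 each, so 12 chords.
D has 45 beats and chords last 5 each, so 9 chords.
E has 80 beats and chords last 5 each, so 16 chords.
Total: 10 + 28 + 12 + 9 + 16 = 75.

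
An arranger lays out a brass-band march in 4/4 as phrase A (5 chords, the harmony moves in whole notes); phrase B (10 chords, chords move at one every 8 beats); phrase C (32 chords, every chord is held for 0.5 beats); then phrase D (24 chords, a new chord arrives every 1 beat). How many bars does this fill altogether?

35 bars

A: 5 × 4 = 20 beats = 5 bars.
B: 10 × 8 = 80 beats = 20 bars.
C: 32 × 0.5 = 16 beats = 4 bars.
D: 24 × 1 = 24 beats = 6 bars.
Total: 5 + 20 + 4 + 6 = 35 bars.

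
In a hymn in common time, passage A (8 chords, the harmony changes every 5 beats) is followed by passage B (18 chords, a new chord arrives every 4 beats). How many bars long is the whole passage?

28 bars

A: 8 × 5 = 40 beats = 10 bars.
B: 18 × 4 = 72 beats = 18 bars.
Total: 10 + 18 = 28 bars.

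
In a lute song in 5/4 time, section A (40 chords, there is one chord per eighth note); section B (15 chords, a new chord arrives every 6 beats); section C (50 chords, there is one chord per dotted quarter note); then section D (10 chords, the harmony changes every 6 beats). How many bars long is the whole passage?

A: 40 × 0.5 = 20 beats = 4 bars.
B: 15 × 6 = 90 beats = 18 bars.
C: 50 × 1.5 = 75 beats = 15 bars.
D: 10 × 6 = 60 beats = 12 bars.
Total: 4 + 18 + 15 + 12 = 49 bars.

49 bars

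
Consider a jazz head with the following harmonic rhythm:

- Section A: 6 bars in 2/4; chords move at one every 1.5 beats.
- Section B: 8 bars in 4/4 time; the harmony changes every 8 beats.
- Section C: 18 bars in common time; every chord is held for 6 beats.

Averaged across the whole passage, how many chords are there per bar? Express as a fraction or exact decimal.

0.75 chords per bar

A: 6 × 2 = 12 beats ÷ 1.5 = 8 chords.
B: 8 × 4 = 32 beats ÷ 8 = 4 chords.
C: 18 × 4 = 72 beats ÷ 6 = 12 chords.
Overall: 24 chords over 32 bars → 24/32 = 0.75 chords per bar.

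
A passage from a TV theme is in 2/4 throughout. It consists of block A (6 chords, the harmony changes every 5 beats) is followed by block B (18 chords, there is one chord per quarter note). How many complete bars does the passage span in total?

24 bars

A: 6 × 5 = 30 beats = 15 bars.
B: 18 × 1 = 18 beats = 9 bars.
Total: 15 + 9 = 24 bars.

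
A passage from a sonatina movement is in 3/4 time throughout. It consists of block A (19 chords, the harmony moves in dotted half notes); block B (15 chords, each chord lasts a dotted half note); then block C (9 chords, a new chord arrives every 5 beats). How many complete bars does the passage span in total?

A: 19 × 3 = 57 beats = 19 bars.
B: 15 × 3 = 45 beats = 15 bars.
C: 9 × 5 = 45 beats = 15 bars.
Total: 19 + 15 + 15 = 49 bars.

49 bars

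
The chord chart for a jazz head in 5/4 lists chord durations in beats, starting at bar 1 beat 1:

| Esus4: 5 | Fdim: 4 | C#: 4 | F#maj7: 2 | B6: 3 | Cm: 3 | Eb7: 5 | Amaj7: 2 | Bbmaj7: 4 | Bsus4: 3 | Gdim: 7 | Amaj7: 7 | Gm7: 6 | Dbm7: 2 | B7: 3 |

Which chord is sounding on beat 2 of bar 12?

Beat 2 of bar 12 is beat (12−1)×5 + 2 = 57 overall.
Running totals: Esus4 ends at 5, Fdim ends at 9, C# ends at 13, F#maj7 ends at 15, B6 ends at 18, Cm ends at 21, Eb7 ends at 26, Amaj7 ends at 28, Bbmaj7 ends at 32, Bsus4 ends at 35, Gdim ends at 42, Amaj7 ends at 49, Gm7 ends at 55, Dbm7 ends at 57.
Beat 57 falls within Dbm7.

Dbm7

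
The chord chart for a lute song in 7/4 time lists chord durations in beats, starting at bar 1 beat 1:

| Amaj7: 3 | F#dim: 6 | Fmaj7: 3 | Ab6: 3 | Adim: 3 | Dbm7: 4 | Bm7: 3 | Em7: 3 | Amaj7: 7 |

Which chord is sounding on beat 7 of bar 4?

Em7

Beat 7 of bar 4 is beat (4−1)×7 + 7 = 28 overall.
Running totals: Amaj7 ends at 3, F#dim ends at 9, Fmaj7 ends at 12, Ab6 ends at 15, Adim ends at 18, Dbm7 ends at 22, Bm7 ends at 25, Em7 ends at 28.
Beat 28 falls within Em7.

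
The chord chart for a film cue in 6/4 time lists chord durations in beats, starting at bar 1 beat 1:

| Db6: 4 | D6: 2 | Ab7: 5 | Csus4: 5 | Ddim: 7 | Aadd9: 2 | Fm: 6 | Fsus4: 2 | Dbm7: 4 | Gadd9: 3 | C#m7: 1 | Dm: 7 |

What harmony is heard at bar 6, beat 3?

Beat 3 of bar 6 is beat (6−1)×6 + 3 = 33 overall.
Running totals: Db6 ends at 4, D6 ends at 6, Ab7 ends at 11, Csus4 ends at 16, Ddim ends at 23, Aadd9 ends at 25, Fm ends at 31, Fsus4 ends at 33.
Beat 33 falls within Fsus4.

Fsus4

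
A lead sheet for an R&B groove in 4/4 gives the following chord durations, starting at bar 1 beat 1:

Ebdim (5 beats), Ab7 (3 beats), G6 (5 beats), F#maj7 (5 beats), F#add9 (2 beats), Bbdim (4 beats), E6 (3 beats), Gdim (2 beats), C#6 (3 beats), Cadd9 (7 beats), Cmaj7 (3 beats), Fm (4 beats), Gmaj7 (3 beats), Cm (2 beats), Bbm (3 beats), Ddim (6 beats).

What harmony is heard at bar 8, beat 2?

C#6

Beat 2 of bar 8 is beat (8−1)×4 + 2 = 30 overall.
Running totals: Ebdim ends at 5, Ab7 ends at 8, G6 ends at 13, F#maj7 ends at 18, F#add9 ends at 20, Bbdim ends at 24, E6 ends at 27, Gdim ends at 29, C#6 ends at 32.
Beat 30 falls within C#6.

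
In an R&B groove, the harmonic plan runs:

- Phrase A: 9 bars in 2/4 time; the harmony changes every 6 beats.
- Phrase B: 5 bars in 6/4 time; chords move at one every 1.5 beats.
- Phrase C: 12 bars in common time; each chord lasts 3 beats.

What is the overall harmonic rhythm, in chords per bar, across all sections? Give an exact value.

A: 9 bars of 2 beats is 18 beats; at 6 beats each that's 3 chords.
B: 5 bars of 6 beats is 30 beats; at 1.5 beats each that's 20 chords.
C: 12 bars of 4 beats is 48 beats; at 3 beats each that's 16 chords.
Overall: 39 chords over 26 bars → 39/26 = 1.5 chords per bar.

1.5 chords per bar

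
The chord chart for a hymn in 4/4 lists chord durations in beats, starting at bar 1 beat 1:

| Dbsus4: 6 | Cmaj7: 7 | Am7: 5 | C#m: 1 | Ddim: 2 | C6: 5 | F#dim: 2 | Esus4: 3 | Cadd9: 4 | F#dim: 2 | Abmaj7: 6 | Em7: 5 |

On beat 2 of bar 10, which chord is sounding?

Abmaj7

Beat 2 of bar 10 is beat (10−1)×4 + 2 = 38 overall.
Running totals: Dbsus4 ends at 6, Cmaj7 ends at 13, Am7 ends at 18, C#m ends at 19, Ddim ends at 21, C6 ends at 26, F#dim ends at 28, Esus4 ends at 31, Cadd9 ends at 35, F#dim ends at 37, Abmaj7 ends at 43.
Beat 38 falls within Abmaj7.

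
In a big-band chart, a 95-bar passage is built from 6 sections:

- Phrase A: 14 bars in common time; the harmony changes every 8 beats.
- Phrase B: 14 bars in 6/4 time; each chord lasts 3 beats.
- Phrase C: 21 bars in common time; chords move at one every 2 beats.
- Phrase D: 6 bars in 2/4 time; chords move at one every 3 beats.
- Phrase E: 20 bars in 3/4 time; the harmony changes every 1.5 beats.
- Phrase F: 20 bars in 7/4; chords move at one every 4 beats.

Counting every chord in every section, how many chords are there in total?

A: 14 bars × 4 beats = 56 beats; 8 beats/chord → 7 chords.
B: 14 bars × 6 beats = 84 beats; 3 beats/chord → 28 chords.
C: 21 bars × 4 beats = 84 beats; 2 beats/chord → 42 chords.
D: 6 bars × 2 beats = 12 beats; 3 beats/chord → 4 chords.
E: 20 bars × 3 beats = 60 beats; 1.5 beats/chord → 40 chords.
F: 20 bars × 7 beats = 140 beats; 4 beats/chord → 35 chords.
Total: 7 + 28 + 42 + 4 + 40 + 35 = 156.

156 chords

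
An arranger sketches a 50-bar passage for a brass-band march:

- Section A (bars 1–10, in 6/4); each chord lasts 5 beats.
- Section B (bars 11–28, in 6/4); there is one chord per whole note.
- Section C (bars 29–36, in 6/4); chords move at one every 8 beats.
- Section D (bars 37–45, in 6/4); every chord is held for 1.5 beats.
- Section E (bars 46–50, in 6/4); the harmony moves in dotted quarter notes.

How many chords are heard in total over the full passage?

101 chords

A: 10·6 = 60 beats, 60/5 = 12 chords.
B: 18·6 = 108 beats, 108/4 = 27 chords.
C: 8·6 = 48 beats, 48/8 = 6 chords.
D: 9·6 = 54 beats, 54/1.5 = 36 chords.
E: 5·6 = 30 beats, 30/1.5 = 20 chords.
Total: 12 + 27 + 6 + 36 + 20 = 101.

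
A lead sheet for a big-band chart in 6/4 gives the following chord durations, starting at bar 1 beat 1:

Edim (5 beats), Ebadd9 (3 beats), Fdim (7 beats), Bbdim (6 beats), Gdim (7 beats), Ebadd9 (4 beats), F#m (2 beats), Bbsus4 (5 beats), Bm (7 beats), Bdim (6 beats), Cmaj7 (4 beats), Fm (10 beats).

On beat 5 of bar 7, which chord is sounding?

Bm

Beat 5 of bar 7 is beat (7−1)×6 + 5 = 41 overall.
Running totals: Edim ends at 5, Ebadd9 ends at 8, Fdim ends at 15, Bbdim ends at 21, Gdim ends at 28, Ebadd9 ends at 32, F#m ends at 34, Bbsus4 ends at 39, Bm ends at 46.
Beat 41 falls within Bm.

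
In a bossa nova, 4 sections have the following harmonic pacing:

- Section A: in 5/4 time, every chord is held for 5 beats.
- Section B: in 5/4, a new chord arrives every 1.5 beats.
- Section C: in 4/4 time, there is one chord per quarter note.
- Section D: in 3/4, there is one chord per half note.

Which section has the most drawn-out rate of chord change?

Section A

A: 5/5 = 1 chord/bar.
B: 5/1.5 = 10/3 chords/bar.
C: 4/1 = 4 chords/bar.
D: 3/2 = 1.5 chords/bar.
Slowest is A at 1 chords/bar.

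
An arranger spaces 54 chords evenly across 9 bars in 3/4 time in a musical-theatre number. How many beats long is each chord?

9 bars × 3 beats/bar = 27 beats total.
27 beats ÷ 54 chords = 0.5 beats per chord.
(That is an eighth note.)

0.5 beats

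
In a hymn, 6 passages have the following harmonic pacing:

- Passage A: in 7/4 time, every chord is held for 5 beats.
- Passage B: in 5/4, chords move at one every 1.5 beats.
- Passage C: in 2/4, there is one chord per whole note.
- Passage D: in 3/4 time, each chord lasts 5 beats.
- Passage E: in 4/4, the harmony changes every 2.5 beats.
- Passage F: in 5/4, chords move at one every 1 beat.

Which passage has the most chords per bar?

A: 7/5 = 1.4 chords/bar.
B: 5/1.5 = 10/3 chords/bar.
C: 2/4 = 0.5 chords/bar.
D: 3/5 = 0.6 chords/bar.
E: 4/2.5 = 1.6 chords/bar.
F: 5/1 = 5 chords/bar.
Fastest is F at 5 chords/bar.

Passage F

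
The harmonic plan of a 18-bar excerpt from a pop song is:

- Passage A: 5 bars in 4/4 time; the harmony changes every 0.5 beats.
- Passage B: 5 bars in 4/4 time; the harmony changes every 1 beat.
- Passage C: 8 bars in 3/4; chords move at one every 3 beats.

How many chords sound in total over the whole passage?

68 chords

A has 20 beats and chords last 0.5 each, so 40 chords.
B has 20 beats and chords last 1 each, so 20 chords.
C has 24 beats and chords last 3 each, so 8 chords.
Total: 40 + 20 + 8 = 68.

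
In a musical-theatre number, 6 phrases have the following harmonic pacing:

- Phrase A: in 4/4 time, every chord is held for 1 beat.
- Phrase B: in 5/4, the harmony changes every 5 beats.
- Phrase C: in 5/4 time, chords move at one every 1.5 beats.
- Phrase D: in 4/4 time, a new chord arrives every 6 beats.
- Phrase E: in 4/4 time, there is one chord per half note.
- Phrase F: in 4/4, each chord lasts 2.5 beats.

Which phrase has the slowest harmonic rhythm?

Phrase D

A: 4 beats/bar ÷ 1 beat/chord = 4 chords/bar.
B: 5 beats/bar ÷ 5 beats/chord = 1 chord/bar.
C: 5 beats/bar ÷ 1.5 beats/chord = 10/3 chords/bar.
D: 4 beats/bar ÷ 6 beats/chord = 2/3 chords/bar.
E: 4 beats/bar ÷ 2 beats/chord = 2 chords/bar.
F: 4 beats/bar ÷ 2.5 beats/chord = 1.6 chords/bar.
Slowest is D at 2/3 chords/bar.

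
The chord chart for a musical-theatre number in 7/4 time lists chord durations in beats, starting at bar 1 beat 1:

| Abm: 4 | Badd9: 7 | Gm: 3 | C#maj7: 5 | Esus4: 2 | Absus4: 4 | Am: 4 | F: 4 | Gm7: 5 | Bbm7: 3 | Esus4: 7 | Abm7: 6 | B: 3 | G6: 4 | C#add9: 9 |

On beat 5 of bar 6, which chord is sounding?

Bbm7

Beat 5 of bar 6 is beat (6−1)×7 + 5 = 40 overall.
Running totals: Abm ends at 4, Badd9 ends at 11, Gm ends at 14, C#maj7 ends at 19, Esus4 ends at 21, Absus4 ends at 25, Am ends at 29, F ends at 33, Gm7 ends at 38, Bbm7 ends at 41.
Beat 40 falls within Bbm7.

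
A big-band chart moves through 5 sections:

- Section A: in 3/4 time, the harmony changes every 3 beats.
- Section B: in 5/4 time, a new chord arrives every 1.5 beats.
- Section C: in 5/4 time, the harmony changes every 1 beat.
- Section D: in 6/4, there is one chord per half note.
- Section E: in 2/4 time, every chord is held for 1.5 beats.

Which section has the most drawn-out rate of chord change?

A: 3/3 = 1 chord/bar.
B: 5/1.5 = 10/3 chords/bar.
C: 5/1 = 5 chords/bar.
D: 6/2 = 3 chords/bar.
E: 2/1.5 = 4/3 chords/bar.
Slowest is A at 1 chords/bar.

Section A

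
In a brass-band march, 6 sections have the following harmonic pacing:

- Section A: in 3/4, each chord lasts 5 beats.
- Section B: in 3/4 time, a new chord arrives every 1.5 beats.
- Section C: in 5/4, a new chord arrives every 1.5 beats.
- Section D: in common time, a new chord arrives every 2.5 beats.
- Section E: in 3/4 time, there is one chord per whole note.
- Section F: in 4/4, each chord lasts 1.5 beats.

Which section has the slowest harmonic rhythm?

Section A

A: 3 beats/bar ÷ 5 beats/chord = 0.6 chords/bar.
B: 3 beats/bar ÷ 1.5 beats/chord = 2 chords/bar.
C: 5 beats/bar ÷ 1.5 beats/chord = 10/3 chords/bar.
D: 4 beats/bar ÷ 2.5 beats/chord = 1.6 chords/bar.
E: 3 beats/bar ÷ 4 beats/chord = 0.75 chords/bar.
F: 4 beats/bar ÷ 1.5 beats/chord = 8/3 chords/bar.
Slowest is A at 0.6 chords/bar.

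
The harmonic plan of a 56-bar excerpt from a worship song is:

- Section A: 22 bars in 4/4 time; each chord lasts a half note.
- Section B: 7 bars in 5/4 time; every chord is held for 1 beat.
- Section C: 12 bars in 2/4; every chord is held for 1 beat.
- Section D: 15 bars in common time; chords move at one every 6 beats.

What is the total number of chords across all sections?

113 chords

A: 22 bars × 4 beats = 88 beats; 2 beats/chord → 44 chords.
B: 7 bars × 5 beats = 35 beats; 1 beat/chord → 35 chords.
C: 12 bars × 2 beats = 24 beats; 1 beat/chord → 24 chords.
D: 15 bars × 4 beats = 60 beats; 6 beats/chord → 10 chords.
Total: 44 + 35 + 24 + 10 = 113.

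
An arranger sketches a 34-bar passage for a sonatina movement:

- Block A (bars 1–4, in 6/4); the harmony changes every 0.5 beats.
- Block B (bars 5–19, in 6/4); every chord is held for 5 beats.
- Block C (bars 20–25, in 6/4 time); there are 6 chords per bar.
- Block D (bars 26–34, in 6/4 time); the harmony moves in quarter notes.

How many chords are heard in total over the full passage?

A: 4 bars × 6 beats = 24 beats; 0.5 beats/chord → 48 chords.
B: 15 bars × 6 beats = 90 beats; 5 beats/chord → 18 chords.
C: 6 bars × 6 beats = 36 beats; 1 beat/chord → 36 chords.
D: 9 bars × 6 beats = 54 beats; 1 beat/chord → 54 chords.
Total: 48 + 18 + 36 + 54 = 156.

156 chords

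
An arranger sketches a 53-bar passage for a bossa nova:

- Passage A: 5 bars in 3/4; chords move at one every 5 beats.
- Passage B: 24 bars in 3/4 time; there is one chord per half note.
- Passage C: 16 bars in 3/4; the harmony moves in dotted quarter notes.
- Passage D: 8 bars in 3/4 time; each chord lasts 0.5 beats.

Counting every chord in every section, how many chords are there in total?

119 chords

A: 5·3 = 15 beats, 15/5 = 3 chords.
B: 24·3 = 72 beats, 72/2 = 36 chords.
C: 16·3 = 48 beats, 48/1.5 = 32 chords.
D: 8·3 = 24 beats, 24/0.5 = 48 chords.
Total: 3 + 36 + 32 + 48 = 119.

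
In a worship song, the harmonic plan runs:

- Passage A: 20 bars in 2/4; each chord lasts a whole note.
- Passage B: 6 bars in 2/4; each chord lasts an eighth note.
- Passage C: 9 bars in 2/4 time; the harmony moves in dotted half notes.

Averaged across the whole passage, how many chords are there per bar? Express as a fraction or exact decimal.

8/7 chords per bar

A: 20 bars of 2 beats is 40 beats; at 4 beats each that's 10 chords.
B: 6 bars of 2 beats is 12 beats; at 0.5 beats each that's 24 chords.
C: 9 bars of 2 beats is 18 beats; at 3 beats each that's 6 chords.
Overall: 40 chords over 35 bars → 40/35 = 8/7 chords per bar.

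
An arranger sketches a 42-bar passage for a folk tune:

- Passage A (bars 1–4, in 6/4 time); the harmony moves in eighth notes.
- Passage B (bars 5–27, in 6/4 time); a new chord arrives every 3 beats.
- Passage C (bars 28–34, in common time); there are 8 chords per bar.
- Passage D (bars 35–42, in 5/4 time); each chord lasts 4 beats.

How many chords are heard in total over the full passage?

160 chords

A has 24 beats and chords last 0.5 each, so 48 chords.
B has 138 beats and chords last 3 each, so 46 chords.
C has 28 beats and chords last 0.5 each, so 56 chords.
D has 40 beats and chords last 4 each, so 10 chords.
Total: 48 + 46 + 56 + 10 = 160.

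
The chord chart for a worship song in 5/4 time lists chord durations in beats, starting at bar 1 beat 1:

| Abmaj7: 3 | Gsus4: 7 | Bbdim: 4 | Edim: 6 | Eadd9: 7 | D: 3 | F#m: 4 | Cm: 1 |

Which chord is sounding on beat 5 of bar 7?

Beat 5 of bar 7 is beat (7−1)×5 + 5 = 35 overall.
Running totals: Abmaj7 ends at 3, Gsus4 ends at 10, Bbdim ends at 14, Edim ends at 20, Eadd9 ends at 27, D ends at 30, F#m ends at 34, Cm ends at 35.
Beat 35 falls within Cm.

Cm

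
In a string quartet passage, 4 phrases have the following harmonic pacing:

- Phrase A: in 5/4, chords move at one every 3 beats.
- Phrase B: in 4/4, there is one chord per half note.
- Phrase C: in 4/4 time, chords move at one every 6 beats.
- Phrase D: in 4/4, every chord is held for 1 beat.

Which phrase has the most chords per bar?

A: each chord is 3 beats in 5/4, so 5/3 per bar.
B: each chord is 2 beats in 4/4, so 2 per bar.
C: each chord is 6 beats in 4/4, so 2/3 per bar.
D: each chord is 1 beat in 4/4, so 4 per bar.
Fastest is D at 4 chords/bar.

Phrase D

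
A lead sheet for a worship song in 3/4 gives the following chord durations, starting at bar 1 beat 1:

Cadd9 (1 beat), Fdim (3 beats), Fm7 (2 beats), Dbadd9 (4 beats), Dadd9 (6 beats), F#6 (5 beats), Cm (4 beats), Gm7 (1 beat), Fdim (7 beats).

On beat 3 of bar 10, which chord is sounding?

Beat 3 of bar 10 is beat (10−1)×3 + 3 = 30 overall.
Running totals: Cadd9 ends at 1, Fdim ends at 4, Fm7 ends at 6, Dbadd9 ends at 10, Dadd9 ends at 16, F#6 ends at 21, Cm ends at 25, Gm7 ends at 26, Fdim ends at 33.
Beat 30 falls within Fdim.

Fdim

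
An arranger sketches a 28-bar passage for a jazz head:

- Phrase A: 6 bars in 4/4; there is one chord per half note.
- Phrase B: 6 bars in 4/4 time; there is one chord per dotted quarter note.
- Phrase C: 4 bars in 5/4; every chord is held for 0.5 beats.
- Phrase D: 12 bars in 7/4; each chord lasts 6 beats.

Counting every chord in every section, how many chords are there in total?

82 chords

A: 6·4 = 24 beats, 24/2 = 12 chords.
B: 6·4 = 24 beats, 24/1.5 = 16 chords.
C: 4·5 = 20 beats, 20/0.5 = 40 chords.
D: 12·7 = 84 beats, 84/6 = 14 chords.
Total: 12 + 16 + 40 + 14 = 82.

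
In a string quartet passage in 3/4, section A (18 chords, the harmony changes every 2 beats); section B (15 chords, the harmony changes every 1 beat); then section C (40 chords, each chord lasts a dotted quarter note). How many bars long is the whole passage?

37 bars

A: 18 × 2 = 36 beats = 12 bars.
B: 15 × 1 = 15 beats = 5 bars.
C: 40 × 1.5 = 60 beats = 20 bars.
Total: 12 + 5 + 20 = 37 bars.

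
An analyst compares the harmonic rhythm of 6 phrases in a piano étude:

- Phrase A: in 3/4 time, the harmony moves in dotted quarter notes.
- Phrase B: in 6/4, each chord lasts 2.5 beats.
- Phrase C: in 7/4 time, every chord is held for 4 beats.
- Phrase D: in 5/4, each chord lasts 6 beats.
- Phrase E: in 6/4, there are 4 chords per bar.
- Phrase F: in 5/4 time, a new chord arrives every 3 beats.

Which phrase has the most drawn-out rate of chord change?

A: 3 beats/bar ÷ 1.5 beats/chord = 2 chords/bar.
B: 6 beats/bar ÷ 2.5 beats/chord = 2.4 chords/bar.
C: 7 beats/bar ÷ 4 beats/chord = 1.75 chords/bar.
D: 5 beats/bar ÷ 6 beats/chord = 5/6 chords/bar.
E: 6 beats/bar ÷ 1.5 beats/chord = 4 chords/bar.
F: 5 beats/bar ÷ 3 beats/chord = 5/3 chords/bar.
Slowest is D at 5/6 chords/bar.

Phrase D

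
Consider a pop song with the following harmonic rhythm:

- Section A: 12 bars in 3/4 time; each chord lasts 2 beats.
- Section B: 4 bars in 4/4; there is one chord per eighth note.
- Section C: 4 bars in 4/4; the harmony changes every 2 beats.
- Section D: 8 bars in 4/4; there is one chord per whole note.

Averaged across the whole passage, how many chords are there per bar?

33/14 chords per bar

A: 12 × 3 = 36 beats ÷ 2 = 18 chords.
B: 4 × 4 = 16 beats ÷ 0.5 = 32 chords.
C: 4 × 4 = 16 beats ÷ 2 = 8 chords.
D: 8 × 4 = 32 beats ÷ 4 = 8 chords.
Overall: 66 chords over 28 bars → 66/28 = 33/14 chords per bar.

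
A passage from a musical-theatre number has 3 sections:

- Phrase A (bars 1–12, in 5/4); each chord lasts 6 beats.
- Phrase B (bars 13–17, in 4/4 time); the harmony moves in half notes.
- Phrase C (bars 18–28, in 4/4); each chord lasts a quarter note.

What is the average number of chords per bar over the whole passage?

16/7 chords per bar

A: 12 × 5 = 60 beats ÷ 6 = 10 chords.
B: 5 × 4 = 20 beats ÷ 2 = 10 chords.
C: 11 × 4 = 44 beats ÷ 1 = 44 chords.
Overall: 64 chords over 28 bars → 64/28 = 16/7 chords per bar.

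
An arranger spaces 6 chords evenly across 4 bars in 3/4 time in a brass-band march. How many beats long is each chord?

2 beats

4 bars × 3 beats/bar = 12 beats total.
12 beats ÷ 6 chords = 2 beats per chord.
(That is a half note.)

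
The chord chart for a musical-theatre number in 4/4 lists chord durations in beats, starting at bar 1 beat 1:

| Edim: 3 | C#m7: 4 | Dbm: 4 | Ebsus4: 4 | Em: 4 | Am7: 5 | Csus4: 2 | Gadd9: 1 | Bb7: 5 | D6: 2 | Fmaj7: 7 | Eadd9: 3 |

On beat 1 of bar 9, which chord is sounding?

D6

Beat 1 of bar 9 is beat (9−1)×4 + 1 = 33 overall.
Running totals: Edim ends at 3, C#m7 ends at 7, Dbm ends at 11, Ebsus4 ends at 15, Em ends at 19, Am7 ends at 24, Csus4 ends at 26, Gadd9 ends at 27, Bb7 ends at 32, D6 ends at 34.
Beat 33 falls within D6.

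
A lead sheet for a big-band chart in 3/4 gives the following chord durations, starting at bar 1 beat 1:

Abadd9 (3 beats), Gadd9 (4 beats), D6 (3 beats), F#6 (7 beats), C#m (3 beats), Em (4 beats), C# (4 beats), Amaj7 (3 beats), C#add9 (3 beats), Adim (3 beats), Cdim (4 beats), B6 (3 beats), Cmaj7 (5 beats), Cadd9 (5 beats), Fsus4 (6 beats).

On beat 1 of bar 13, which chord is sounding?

Beat 1 of bar 13 is beat (13−1)×3 + 1 = 37 overall.
Running totals: Abadd9 ends at 3, Gadd9 ends at 7, D6 ends at 10, F#6 ends at 17, C#m ends at 20, Em ends at 24, C# ends at 28, Amaj7 ends at 31, C#add9 ends at 34, Adim ends at 37.
Beat 37 falls within Adim.

Adim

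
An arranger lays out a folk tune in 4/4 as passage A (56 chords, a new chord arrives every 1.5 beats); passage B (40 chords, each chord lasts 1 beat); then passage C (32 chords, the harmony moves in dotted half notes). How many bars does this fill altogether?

A: 56 × 1.5 = 84 beats = 21 bars.
B: 40 × 1 = 40 beats = 10 bars.
C: 32 × 3 = 96 beats = 24 bars.
Total: 21 + 10 + 24 = 55 bars.

55 bars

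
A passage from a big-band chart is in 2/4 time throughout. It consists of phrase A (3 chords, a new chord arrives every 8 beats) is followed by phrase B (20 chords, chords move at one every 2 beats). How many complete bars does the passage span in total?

A: 3 × 8 = 24 beats = 12 bars.
B: 20 × 2 = 40 beats = 20 bars.
Total: 12 + 20 = 32 bars.

32 bars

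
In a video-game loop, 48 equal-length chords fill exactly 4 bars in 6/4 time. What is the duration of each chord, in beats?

0.5 beats

4 bars × 6 beats/bar = 24 beats total.
24 beats ÷ 48 chords = 0.5 beats per chord.
(That is an eighth note.)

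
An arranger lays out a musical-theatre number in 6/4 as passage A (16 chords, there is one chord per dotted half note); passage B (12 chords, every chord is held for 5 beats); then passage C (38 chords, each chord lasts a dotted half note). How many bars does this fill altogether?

A: 16 × 3 = 48 beats = 8 bars.
B: 12 × 5 = 60 beats = 10 bars.
C: 38 × 3 = 114 beats = 19 bars.
Total: 8 + 10 + 19 = 37 bars.

37 bars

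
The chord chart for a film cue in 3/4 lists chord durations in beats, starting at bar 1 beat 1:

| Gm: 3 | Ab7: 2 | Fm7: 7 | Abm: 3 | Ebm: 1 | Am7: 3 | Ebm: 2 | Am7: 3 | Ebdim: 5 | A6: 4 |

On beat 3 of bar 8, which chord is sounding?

Am7

Beat 3 of bar 8 is beat (8−1)×3 + 3 = 24 overall.
Running totals: Gm ends at 3, Ab7 ends at 5, Fm7 ends at 12, Abm ends at 15, Ebm ends at 16, Am7 ends at 19, Ebm ends at 21, Am7 ends at 24.
Beat 24 falls within Am7.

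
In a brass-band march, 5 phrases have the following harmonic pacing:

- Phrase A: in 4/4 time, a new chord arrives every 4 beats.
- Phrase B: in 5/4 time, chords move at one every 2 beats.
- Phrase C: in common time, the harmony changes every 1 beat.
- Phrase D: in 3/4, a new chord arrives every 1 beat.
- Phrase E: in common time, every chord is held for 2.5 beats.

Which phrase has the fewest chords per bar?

Phrase A

A: 4/4 = 1 chord/bar.
B: 5/2 = 2.5 chords/bar.
C: 4/1 = 4 chords/bar.
D: 3/1 = 3 chords/bar.
E: 4/2.5 = 1.6 chords/bar.
Slowest is A at 1 chords/bar.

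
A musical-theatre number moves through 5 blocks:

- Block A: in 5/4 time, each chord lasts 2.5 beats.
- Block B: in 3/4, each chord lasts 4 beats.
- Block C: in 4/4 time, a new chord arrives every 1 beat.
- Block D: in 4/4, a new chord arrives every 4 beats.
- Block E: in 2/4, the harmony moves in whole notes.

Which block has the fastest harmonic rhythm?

Block C

A: each chord is 2.5 beats in 5/4, so 2 per bar.
B: each chord is 4 beats in 3/4, so 0.75 per bar.
C: each chord is 1 beat in 4/4, so 4 per bar.
D: each chord is 4 beats in 4/4, so 1 per bar.
E: each chord is 4 beats in 2/4, so 0.5 per bar.
Fastest is C at 4 chords/bar.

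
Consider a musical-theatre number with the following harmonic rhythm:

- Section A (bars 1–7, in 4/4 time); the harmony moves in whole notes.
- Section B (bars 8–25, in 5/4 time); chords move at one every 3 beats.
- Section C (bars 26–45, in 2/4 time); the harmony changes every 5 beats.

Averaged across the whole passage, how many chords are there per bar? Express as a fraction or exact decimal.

1 chords per bar

A: 7 × 4 = 28 beats ÷ 4 = 7 chords.
B: 18 × 5 = 90 beats ÷ 3 = 30 chords.
C: 20 × 2 = 40 beats ÷ 5 = 8 chords.
Overall: 45 chords over 45 bars → 45/45 = 1 chords per bar.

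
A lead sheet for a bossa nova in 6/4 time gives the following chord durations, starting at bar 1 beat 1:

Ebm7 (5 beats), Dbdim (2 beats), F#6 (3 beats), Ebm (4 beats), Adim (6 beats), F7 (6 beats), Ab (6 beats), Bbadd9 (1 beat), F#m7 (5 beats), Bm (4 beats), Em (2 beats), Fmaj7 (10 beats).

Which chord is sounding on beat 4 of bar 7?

Bm

Beat 4 of bar 7 is beat (7−1)×6 + 4 = 40 overall.
Running totals: Ebm7 ends at 5, Dbdim ends at 7, F#6 ends at 10, Ebm ends at 14, Adim ends at 20, F7 ends at 26, Ab ends at 32, Bbadd9 ends at 33, F#m7 ends at 38, Bm ends at 42.
Beat 40 falls within Bm.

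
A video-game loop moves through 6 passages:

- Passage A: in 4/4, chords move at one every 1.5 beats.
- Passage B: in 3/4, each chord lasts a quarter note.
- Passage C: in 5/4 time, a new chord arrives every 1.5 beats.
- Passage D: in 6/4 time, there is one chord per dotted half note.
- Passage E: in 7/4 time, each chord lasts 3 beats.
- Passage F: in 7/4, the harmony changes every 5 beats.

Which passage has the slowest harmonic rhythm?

Passage F

A: 4 beats/bar ÷ 1.5 beats/chord = 8/3 chords/bar.
B: 3 beats/bar ÷ 1 beat/chord = 3 chords/bar.
C: 5 beats/bar ÷ 1.5 beats/chord = 10/3 chords/bar.
D: 6 beats/bar ÷ 3 beats/chord = 2 chords/bar.
E: 7 beats/bar ÷ 3 beats/chord = 7/3 chords/bar.
F: 7 beats/bar ÷ 5 beats/chord = 1.4 chords/bar.
Slowest is F at 1.4 chords/bar.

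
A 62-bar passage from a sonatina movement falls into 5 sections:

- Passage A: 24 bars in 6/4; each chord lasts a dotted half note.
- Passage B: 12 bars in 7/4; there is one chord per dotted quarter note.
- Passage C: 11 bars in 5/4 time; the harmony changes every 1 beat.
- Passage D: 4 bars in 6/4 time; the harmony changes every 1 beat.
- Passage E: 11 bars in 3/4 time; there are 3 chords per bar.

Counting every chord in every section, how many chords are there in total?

A: 24·6 = 144 beats, 144/3 = 48 chords.
B: 12·7 = 84 beats, 84/1.5 = 56 chords.
C: 11·5 = 55 beats, 55/1 = 55 chords.
D: 4·6 = 24 beats, 24/1 = 24 chords.
E: 11·3 = 33 beats, 33/1 = 33 chords.
Total: 48 + 56 + 55 + 24 + 33 = 216.

216 chords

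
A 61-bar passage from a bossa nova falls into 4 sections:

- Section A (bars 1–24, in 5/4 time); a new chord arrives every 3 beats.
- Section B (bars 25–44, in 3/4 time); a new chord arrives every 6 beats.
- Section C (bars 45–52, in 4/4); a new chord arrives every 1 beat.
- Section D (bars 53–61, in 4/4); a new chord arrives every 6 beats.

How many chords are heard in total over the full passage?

88 chords

A: 24 bars × 5 beats = 120 beats; 3 beats/chord → 40 chords.
B: 20 bars × 3 beats = 60 beats; 6 beats/chord → 10 chords.
C: 8 bars × 4 beats = 32 beats; 1 beat/chord → 32 chords.
D: 9 bars × 4 beats = 36 beats; 6 beats/chord → 6 chords.
Total: 40 + 10 + 32 + 6 = 88.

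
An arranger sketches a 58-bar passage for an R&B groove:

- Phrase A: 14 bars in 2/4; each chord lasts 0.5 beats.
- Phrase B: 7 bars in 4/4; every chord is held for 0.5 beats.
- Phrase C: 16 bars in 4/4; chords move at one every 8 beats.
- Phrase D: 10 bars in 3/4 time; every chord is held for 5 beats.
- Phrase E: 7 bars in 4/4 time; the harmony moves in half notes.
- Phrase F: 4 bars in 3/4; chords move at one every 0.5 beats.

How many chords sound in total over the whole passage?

A: 14·2 = 28 beats, 28/0.5 = 56 chords.
B: 7·4 = 28 beats, 28/0.5 = 56 chords.
C: 16·4 = 64 beats, 64/8 = 8 chords.
D: 10·3 = 30 beats, 30/5 = 6 chords.
E: 7·4 = 28 beats, 28/2 = 14 chords.
F: 4·3 = 12 beats, 12/0.5 = 24 chords.
Total: 56 + 56 + 8 + 6 + 14 + 24 = 164.

164 chords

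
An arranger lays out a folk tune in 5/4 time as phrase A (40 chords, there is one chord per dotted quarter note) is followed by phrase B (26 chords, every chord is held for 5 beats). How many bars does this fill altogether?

A: 40 × 1.5 = 60 beats = 12 bars.
B: 26 × 5 = 130 beats = 26 bars.
Total: 12 + 26 = 38 bars.

38 bars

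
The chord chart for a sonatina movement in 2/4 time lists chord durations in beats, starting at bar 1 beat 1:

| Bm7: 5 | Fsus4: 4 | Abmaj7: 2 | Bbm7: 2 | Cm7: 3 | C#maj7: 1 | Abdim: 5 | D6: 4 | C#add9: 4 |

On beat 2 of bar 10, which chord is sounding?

Beat 2 of bar 10 is beat (10−1)×2 + 2 = 20 overall.
Running totals: Bm7 ends at 5, Fsus4 ends at 9, Abmaj7 ends at 11, Bbm7 ends at 13, Cm7 ends at 16, C#maj7 ends at 17, Abdim ends at 22.
Beat 20 falls within Abdim.

Abdim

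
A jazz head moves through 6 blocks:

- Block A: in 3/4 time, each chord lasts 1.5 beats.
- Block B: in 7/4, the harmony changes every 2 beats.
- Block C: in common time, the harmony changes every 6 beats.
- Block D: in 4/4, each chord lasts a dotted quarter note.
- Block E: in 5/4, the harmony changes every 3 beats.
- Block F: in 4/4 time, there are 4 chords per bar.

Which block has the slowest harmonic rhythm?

A: 3/1.5 = 2 chords/bar.
B: 7/2 = 3.5 chords/bar.
C: 4/6 = 2/3 chords/bar.
D: 4/1.5 = 8/3 chords/bar.
E: 5/3 = 5/3 chords/bar.
F: 4/1 = 4 chords/bar.
Slowest is C at 2/3 chords/bar.

Block C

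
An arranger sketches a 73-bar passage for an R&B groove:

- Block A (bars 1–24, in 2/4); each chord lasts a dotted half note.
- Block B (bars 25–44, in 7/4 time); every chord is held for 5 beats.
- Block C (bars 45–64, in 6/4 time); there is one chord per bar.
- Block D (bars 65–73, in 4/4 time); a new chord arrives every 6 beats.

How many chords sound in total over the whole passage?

A: 24·2 = 48 beats, 48/3 = 16 chords.
B: 20·7 = 140 beats, 140/5 = 28 chords.
C: 20·6 = 120 beats, 120/6 = 20 chords.
D: 9·4 = 36 beats, 36/6 = 6 chords.
Total: 16 + 28 + 20 + 6 = 70.

70 chords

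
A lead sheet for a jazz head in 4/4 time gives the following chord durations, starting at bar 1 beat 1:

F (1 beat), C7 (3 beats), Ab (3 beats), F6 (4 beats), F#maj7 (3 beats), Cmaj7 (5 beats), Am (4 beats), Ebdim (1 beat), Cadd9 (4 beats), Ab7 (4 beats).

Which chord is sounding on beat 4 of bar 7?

Beat 4 of bar 7 is beat (7−1)×4 + 4 = 28 overall.
Running totals: F ends at 1, C7 ends at 4, Ab ends at 7, F6 ends at 11, F#maj7 ends at 14, Cmaj7 ends at 19, Am ends at 23, Ebdim ends at 24, Cadd9 ends at 28.
Beat 28 falls within Cadd9.

Cadd9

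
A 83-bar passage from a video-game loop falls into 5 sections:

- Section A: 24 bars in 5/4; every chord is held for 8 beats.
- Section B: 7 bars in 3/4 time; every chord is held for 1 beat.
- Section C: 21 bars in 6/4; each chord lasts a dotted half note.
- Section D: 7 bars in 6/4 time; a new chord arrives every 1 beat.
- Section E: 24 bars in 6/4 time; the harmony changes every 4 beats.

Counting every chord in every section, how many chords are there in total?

A has 120 beats and chords last 8 each, so 15 chords.
B has 21 beats and chords last 1 each, so 21 chords.
C has 126 beats and chords last 3 each, so 42 chords.
D has 42 beats and chords last 1 each, so 42 chords.
E has 144 beats and chords last 4 each, so 36 chords.
Total: 15 + 21 + 42 + 42 + 36 = 156.

156 chords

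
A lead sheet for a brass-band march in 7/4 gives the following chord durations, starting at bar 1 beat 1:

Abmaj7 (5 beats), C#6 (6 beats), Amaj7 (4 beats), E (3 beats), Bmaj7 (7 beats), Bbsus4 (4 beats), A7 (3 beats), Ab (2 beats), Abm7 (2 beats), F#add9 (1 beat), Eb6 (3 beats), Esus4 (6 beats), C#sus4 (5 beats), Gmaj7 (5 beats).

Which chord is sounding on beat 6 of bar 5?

Ab

Beat 6 of bar 5 is beat (5−1)×7 + 6 = 34 overall.
Running totals: Abmaj7 ends at 5, C#6 ends at 11, Amaj7 ends at 15, E ends at 18, Bmaj7 ends at 25, Bbsus4 ends at 29, A7 ends at 32, Ab ends at 34.
Beat 34 falls within Ab.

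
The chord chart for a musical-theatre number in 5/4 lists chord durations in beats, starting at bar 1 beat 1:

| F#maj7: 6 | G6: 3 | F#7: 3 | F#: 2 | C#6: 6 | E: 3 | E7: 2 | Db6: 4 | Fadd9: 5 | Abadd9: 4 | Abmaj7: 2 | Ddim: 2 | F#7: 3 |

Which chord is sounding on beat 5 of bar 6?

Fadd9

Beat 5 of bar 6 is beat (6−1)×5 + 5 = 30 overall.
Running totals: F#maj7 ends at 6, G6 ends at 9, F#7 ends at 12, F# ends at 14, C#6 ends at 20, E ends at 23, E7 ends at 25, Db6 ends at 29, Fadd9 ends at 34.
Beat 30 falls within Fadd9.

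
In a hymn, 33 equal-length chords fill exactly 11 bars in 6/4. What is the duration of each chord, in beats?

2 beats

11 bars × 6 beats/bar = 66 beats total.
66 beats ÷ 33 chords = 2 beats per chord.
(That is a half note.)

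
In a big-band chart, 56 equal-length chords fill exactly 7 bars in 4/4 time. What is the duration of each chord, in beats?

7 bars × 4 beats/bar = 28 beats total.
28 beats ÷ 56 chords = 0.5 beats per chord.
(That is an eighth note.)

0.5 beats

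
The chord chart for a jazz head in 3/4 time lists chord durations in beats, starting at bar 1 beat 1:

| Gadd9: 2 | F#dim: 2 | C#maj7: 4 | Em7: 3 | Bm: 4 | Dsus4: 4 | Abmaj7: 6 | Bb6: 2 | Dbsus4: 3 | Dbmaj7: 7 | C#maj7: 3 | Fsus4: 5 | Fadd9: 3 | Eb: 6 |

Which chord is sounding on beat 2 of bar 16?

Beat 2 of bar 16 is beat (16−1)×3 + 2 = 47 overall.
Running totals: Gadd9 ends at 2, F#dim ends at 4, C#maj7 ends at 8, Em7 ends at 11, Bm ends at 15, Dsus4 ends at 19, Abmaj7 ends at 25, Bb6 ends at 27, Dbsus4 ends at 30, Dbmaj7 ends at 37, C#maj7 ends at 40, Fsus4 ends at 45, Fadd9 ends at 48.
Beat 47 falls within Fadd9.

Fadd9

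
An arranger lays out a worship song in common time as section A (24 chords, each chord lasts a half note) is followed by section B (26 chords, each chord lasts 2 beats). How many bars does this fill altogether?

25 bars

A: 24 × 2 = 48 beats = 12 bars.
B: 26 × 2 = 52 beats = 13 bars.
Total: 12 + 13 = 25 bars.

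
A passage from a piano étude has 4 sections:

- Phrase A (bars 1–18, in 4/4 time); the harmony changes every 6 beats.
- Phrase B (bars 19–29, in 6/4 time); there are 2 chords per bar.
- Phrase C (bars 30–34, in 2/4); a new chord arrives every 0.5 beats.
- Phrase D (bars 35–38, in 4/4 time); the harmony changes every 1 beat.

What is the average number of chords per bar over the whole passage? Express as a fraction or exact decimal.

35/19 chords per bar

A: 18 × 4 = 72 beats ÷ 6 = 12 chords.
B: 11 × 6 = 66 beats ÷ 3 = 22 chords.
C: 5 × 2 = 10 beats ÷ 0.5 = 20 chords.
D: 4 × 4 = 16 beats ÷ 1 = 16 chords.
Overall: 70 chords over 38 bars → 70/38 = 35/19 chords per bar.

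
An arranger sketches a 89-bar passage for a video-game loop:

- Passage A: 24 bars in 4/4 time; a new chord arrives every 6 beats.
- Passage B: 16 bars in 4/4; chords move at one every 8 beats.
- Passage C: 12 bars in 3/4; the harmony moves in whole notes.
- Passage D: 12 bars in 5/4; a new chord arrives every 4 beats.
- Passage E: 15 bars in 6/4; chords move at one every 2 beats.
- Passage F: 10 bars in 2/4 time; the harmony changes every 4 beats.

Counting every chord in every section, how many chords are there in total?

A: 24 bars × 4 beats = 96 beats; 6 beats/chord → 16 chords.
B: 16 bars × 4 beats = 64 beats; 8 beats/chord → 8 chords.
C: 12 bars × 3 beats = 36 beats; 4 beats/chord → 9 chords.
D: 12 bars × 5 beats = 60 beats; 4 beats/chord → 15 chords.
E: 15 bars × 6 beats = 90 beats; 2 beats/chord → 45 chords.
F: 10 bars × 2 beats = 20 beats; 4 beats/chord → 5 chords.
Total: 16 + 8 + 9 + 15 + 45 + 5 = 98.

98 chords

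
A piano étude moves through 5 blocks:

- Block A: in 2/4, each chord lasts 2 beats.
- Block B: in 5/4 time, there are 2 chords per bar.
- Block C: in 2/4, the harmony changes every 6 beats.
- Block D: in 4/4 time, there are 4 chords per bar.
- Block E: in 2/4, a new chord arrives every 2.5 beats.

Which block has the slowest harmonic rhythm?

A: each chord is 2 beats in 2/4, so 1 per bar.
B: each chord is 2.5 beats in 5/4, so 2 per bar.
C: each chord is 6 beats in 2/4, so 1/3 per bar.
D: each chord is 1 beat in 4/4, so 4 per bar.
E: each chord is 2.5 beats in 2/4, so 0.8 per bar.
Slowest is C at 1/3 chords/bar.

Block C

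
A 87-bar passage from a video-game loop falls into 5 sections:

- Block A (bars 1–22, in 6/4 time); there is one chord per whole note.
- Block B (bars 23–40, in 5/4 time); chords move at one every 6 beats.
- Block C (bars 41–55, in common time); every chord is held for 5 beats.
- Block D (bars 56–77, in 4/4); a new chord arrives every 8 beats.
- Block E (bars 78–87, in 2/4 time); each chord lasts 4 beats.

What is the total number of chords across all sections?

A: 22 bars × 6 beats = 132 beats; 4 beats/chord → 33 chords.
B: 18 bars × 5 beats = 90 beats; 6 beats/chord → 15 chords.
C: 15 bars × 4 beats = 60 beats; 5 beats/chord → 12 chords.
D: 22 bars × 4 beats = 88 beats; 8 beats/chord → 11 chords.
E: 10 bars × 2 beats = 20 beats; 4 beats/chord → 5 chords.
Total: 33 + 15 + 12 + 11 + 5 = 76.

76 chords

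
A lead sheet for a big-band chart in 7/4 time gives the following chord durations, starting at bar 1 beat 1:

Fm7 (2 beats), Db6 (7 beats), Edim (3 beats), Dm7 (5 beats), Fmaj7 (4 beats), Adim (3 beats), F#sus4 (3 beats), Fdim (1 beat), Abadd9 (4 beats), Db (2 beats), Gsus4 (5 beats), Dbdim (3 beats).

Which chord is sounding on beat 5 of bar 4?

F#sus4

Beat 5 of bar 4 is beat (4−1)×7 + 5 = 26 overall.
Running totals: Fm7 ends at 2, Db6 ends at 9, Edim ends at 12, Dm7 ends at 17, Fmaj7 ends at 21, Adim ends at 24, F#sus4 ends at 27.
Beat 26 falls within F#sus4.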